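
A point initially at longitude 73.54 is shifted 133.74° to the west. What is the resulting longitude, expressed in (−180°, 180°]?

Start at +73.54°; shift −133.74° → -60.20°.
-60.20° already lies in (−180°, 180°].

-60.20°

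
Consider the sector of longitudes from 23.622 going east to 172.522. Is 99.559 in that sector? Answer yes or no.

Band width going east from +23.622° to +172.522°: ((172.522 − 23.622) mod 360) = 148.900°.
Offset of +99.559° east of the west edge: ((99.559 − 23.622) mod 360) = 75.937°.
75.937° ≤ 148.900° ⇒ inside.

Yes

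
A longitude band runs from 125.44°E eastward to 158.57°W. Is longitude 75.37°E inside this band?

No

Band width going east from +125.44° to -158.57°: ((-158.57 − 125.44) mod 360) = 75.99°.
Offset of +75.37° east of the west edge: ((75.37 − 125.44) mod 360) = 309.93°.
309.93° > 75.99° ⇒ outside.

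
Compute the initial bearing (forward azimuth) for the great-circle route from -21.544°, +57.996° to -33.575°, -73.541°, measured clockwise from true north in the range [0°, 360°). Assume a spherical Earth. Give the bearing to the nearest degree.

221°

Δλ = -73.541 − 57.996 = -131.537°.
θ = atan2( sin Δλ · cos φ₂ , cos φ₁ · sin φ₂ − sin φ₁ · cos φ₂ · cos Δλ )
  = atan2(-0.62365, -0.71727) = -138.994° → normalised to [0°, 360°): 221.006°.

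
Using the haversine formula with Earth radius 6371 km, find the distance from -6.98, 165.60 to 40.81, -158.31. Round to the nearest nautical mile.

Δλ = -158.31 − 165.60 = -323.91°; wrapped into (−180°, 180°]: 36.09°.
Δφ = 40.81 − -6.98 = 47.79°.
a = sin²(Δφ/2) + cos φ₁ · cos φ₂ · sin²(Δλ/2) = 0.236162.
c = 2·atan2(√a, √(1−a)) = 1.01493 rad → d = 6371·c ≈ 6466.15 km ≈ 3491.44 nmi.

3491 nmi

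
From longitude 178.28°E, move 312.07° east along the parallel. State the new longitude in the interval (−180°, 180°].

Start at +178.28°; shift +312.07° → +490.35°.
+490.35° lies outside (−180°, 180°]; subtract 360° → +130.35°.

130.35°E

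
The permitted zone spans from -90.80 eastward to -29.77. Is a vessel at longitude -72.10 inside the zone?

Band width going east from -90.80° to -29.77°: ((-29.77 − -90.80) mod 360) = 61.03°.
Offset of -72.10° east of the west edge: ((-72.10 − -90.80) mod 360) = 18.70°.
18.70° ≤ 61.03° ⇒ inside.

Yes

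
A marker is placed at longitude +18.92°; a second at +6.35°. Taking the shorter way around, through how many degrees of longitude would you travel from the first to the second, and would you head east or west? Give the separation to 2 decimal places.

12.57° west

Raw difference: 6.35 − 18.92 = -12.57°.
Normalise into (−180°, 180°]: -12.57° stays -12.57°.
Negative ⇒ the second point lies to the west; separation 12.57°.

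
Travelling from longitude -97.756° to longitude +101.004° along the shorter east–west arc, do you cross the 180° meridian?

Yes

Naïve |101.004 − -97.756| = 198.76° > 180°, so the shorter arc goes the other way round — across 180°.
Signed shortest Δλ = ((101.004 − -97.756 + 180) mod 360) − 180 = -161.24°.
Going west by 161.24° from -97.756° passes through 180° before reaching +101.004°.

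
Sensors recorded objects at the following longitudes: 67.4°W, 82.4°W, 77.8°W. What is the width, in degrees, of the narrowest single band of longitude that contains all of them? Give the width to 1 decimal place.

15.0°

Sort the longitudes: -82.4°, -77.8°, -67.4°.
Eastward gaps between consecutive values (wrapping around): 4.6°, 10.4°, 345.0°.
Largest gap = 345.0° ⇒ minimal covering band is its complement: 360° − 345.0° = 15.0°.
Band runs from -82.4° eastward to -67.4°.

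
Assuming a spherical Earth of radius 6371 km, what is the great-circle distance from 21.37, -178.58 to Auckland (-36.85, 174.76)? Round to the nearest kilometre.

6511 km

Δλ = 174.76 − -178.58 = 353.34°; wrapped into (−180°, 180°]: -6.66°.
Δφ = -36.85 − 21.37 = -58.22°.
a = sin²(Δφ/2) + cos φ₁ · cos φ₂ · sin²(Δλ/2) = 0.239185.
c = 2·atan2(√a, √(1−a)) = 1.02204 rad → d = 6371·c ≈ 6511.39 km.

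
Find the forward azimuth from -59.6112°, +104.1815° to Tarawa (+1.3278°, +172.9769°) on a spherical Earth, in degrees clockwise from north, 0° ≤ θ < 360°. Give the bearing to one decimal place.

Δλ = 172.9769 − 104.1815 = 68.7954°.
θ = atan2( sin Δλ · cos φ₂ , cos φ₁ · sin φ₂ − sin φ₁ · cos φ₂ · cos Δλ )
  = atan2(0.93204, 0.32364) = 70.851° → normalised to [0°, 360°): 70.851°.

70.9°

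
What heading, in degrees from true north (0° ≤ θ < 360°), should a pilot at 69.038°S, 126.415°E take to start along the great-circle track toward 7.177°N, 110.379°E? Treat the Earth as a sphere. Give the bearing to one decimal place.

343.7°

Δλ = 110.379 − 126.415 = -16.036°.
θ = atan2( sin Δλ · cos φ₂ , cos φ₁ · sin φ₂ − sin φ₁ · cos φ₂ · cos Δλ )
  = atan2(-0.27408, 0.93514) = -16.335° → normalised to [0°, 360°): 343.665°.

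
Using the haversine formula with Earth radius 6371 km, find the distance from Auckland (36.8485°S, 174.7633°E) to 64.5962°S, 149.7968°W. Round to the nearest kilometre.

3867 km

Δλ = -149.7968 − 174.7633 = -324.5601°; wrapped into (−180°, 180°]: 35.4399°.
Δφ = -64.5962 − -36.8485 = -27.7477°.
a = sin²(Δφ/2) + cos φ₁ · cos φ₂ · sin²(Δλ/2) = 0.089299.
c = 2·atan2(√a, √(1−a)) = 0.60693 rad → d = 6371·c ≈ 3866.75 km.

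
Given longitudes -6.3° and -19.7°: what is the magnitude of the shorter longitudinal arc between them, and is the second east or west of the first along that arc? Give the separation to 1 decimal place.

13.4° west

Raw difference: -19.7 − -6.3 = -13.4°.
Normalise into (−180°, 180°]: -13.4° stays -13.4°.
Negative ⇒ the second point lies to the west; separation 13.4°.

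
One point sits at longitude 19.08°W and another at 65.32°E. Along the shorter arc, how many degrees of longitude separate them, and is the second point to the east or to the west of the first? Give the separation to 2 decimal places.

Raw difference: 65.32 − -19.08 = 84.4°.
Normalise into (−180°, 180°]: 84.4° stays 84.4°.
Positive ⇒ the second point lies to the east; separation 84.40°.

84.40° east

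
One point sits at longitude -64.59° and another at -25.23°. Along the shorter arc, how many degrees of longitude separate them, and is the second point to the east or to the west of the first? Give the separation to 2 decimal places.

Raw difference: -25.23 − -64.59 = 39.36°.
Normalise into (−180°, 180°]: 39.36° stays 39.36°.
Positive ⇒ the second point lies to the east; separation 39.36°.

39.36° east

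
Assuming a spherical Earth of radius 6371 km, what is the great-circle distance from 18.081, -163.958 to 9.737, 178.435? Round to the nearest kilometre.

2113 km

Δλ = 178.435 − -163.958 = 342.393°; wrapped into (−180°, 180°]: -17.607°.
Δφ = 9.737 − 18.081 = -8.344°.
a = sin²(Δφ/2) + cos φ₁ · cos φ₂ · sin²(Δλ/2) = 0.027238.
c = 2·atan2(√a, √(1−a)) = 0.33160 rad → d = 6371·c ≈ 2112.61 km.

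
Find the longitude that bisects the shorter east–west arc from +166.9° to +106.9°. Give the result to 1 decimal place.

Signed shortest Δλ from +166.9° to +106.9° is -60.0°.
Midpoint longitude = +166.9° + (-60.0°)/2 = +166.9° − 30.0° = +136.9°.

+136.9°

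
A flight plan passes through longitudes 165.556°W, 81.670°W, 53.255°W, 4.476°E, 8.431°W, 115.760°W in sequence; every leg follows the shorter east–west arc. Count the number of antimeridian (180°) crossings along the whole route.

0

Leg 1: -165.556° → -81.670°, shortest Δλ = 83.886° (east) — does not cross 180°.
Leg 2: -81.670° → -53.255°, shortest Δλ = 28.415° (east) — does not cross 180°.
Leg 3: -53.255° → +4.476°, shortest Δλ = 57.731° (east) — does not cross 180°.
Leg 4: +4.476° → -8.431°, shortest Δλ = -12.907° (west) — does not cross 180°.
Leg 5: -8.431° → -115.760°, shortest Δλ = -107.329° (west) — does not cross 180°.
Total crossings: 0.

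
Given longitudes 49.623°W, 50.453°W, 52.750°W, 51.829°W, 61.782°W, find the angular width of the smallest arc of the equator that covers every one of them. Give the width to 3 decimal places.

12.159°

Sort the longitudes: -61.782°, -52.750°, -51.829°, -50.453°, -49.623°.
Eastward gaps between consecutive values (wrapping around): 9.032°, 0.921°, 1.376°, 0.830°, 347.841°.
Largest gap = 347.841° ⇒ minimal covering band is its complement: 360° − 347.841° = 12.159°.
Band runs from -61.782° eastward to -49.623°.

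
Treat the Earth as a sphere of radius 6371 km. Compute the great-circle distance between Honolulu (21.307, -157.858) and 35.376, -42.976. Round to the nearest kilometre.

10705 km

Δλ = -42.976 − -157.858 = 114.882°.
Δφ = 35.376 − 21.307 = 14.069°.
a = sin²(Δφ/2) + cos φ₁ · cos φ₂ · sin²(Δλ/2) = 0.554626.
c = 2·atan2(√a, √(1−a)) = 1.68027 rad → d = 6371·c ≈ 10704.98 km.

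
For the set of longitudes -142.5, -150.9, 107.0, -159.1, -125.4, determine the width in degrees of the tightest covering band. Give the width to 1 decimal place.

Sort the longitudes: -159.1°, -150.9°, -142.5°, -125.4°, +107.0°.
Eastward gaps between consecutive values (wrapping around): 8.2°, 8.4°, 17.1°, 232.4°, 93.9°.
Largest gap = 232.4° ⇒ minimal covering band is its complement: 360° − 232.4° = 127.6°.
Band runs from +107.0° eastward to -125.4°, crossing the antimeridian.

127.6°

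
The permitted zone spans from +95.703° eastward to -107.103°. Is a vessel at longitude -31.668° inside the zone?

Band width going east from +95.703° to -107.103°: ((-107.103 − 95.703) mod 360) = 157.194°.
Offset of -31.668° east of the west edge: ((-31.668 − 95.703) mod 360) = 232.629°.
232.629° > 157.194° ⇒ outside.

No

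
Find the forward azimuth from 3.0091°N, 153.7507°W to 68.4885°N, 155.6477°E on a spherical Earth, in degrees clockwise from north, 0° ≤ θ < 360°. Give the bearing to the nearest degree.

Δλ = 155.6477 − -153.7507 = 309.3984°; wrapped into (−180°, 180°]: -50.6016°.
θ = atan2( sin Δλ · cos φ₂ , cos φ₁ · sin φ₂ − sin φ₁ · cos φ₂ · cos Δλ )
  = atan2(-0.28336, 0.91684) = -17.174° → normalised to [0°, 360°): 342.826°.

343°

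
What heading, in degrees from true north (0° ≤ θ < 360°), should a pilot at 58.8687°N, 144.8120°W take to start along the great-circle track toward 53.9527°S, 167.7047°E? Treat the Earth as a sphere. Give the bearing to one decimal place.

Δλ = 167.7047 − -144.8120 = 312.5167°; wrapped into (−180°, 180°]: -47.4833°.
θ = atan2( sin Δλ · cos φ₂ , cos φ₁ · sin φ₂ − sin φ₁ · cos φ₂ · cos Δλ )
  = atan2(-0.43374, -0.75842) = -150.235° → normalised to [0°, 360°): 209.765°.

209.8°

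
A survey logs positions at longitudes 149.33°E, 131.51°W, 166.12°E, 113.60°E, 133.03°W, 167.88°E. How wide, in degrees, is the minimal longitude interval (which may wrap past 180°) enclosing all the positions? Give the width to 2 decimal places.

Sort the longitudes: -133.03°, -131.51°, +113.60°, +149.33°, +166.12°, +167.88°.
Eastward gaps between consecutive values (wrapping around): 1.52°, 245.11°, 35.73°, 16.79°, 1.76°, 59.09°.
Largest gap = 245.11° ⇒ minimal covering band is its complement: 360° − 245.11° = 114.89°.
Band runs from +113.60° eastward to -131.51°, crossing the antimeridian.

114.89°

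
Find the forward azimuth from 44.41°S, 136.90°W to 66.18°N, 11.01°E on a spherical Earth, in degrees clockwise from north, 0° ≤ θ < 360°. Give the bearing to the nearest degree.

Δλ = 11.01 − -136.90 = 147.91°.
θ = atan2( sin Δλ · cos φ₂ , cos φ₁ · sin φ₂ − sin φ₁ · cos φ₂ · cos Δλ )
  = atan2(0.21455, 0.41406) = 27.392° → normalised to [0°, 360°): 27.392°.

27°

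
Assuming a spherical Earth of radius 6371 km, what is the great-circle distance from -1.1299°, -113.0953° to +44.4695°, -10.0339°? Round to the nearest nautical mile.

6009 nmi

Δλ = -10.0339 − -113.0953 = 103.0614°.
Δφ = 44.4695 − -1.1299 = 45.5994°.
a = sin²(Δφ/2) + cos φ₁ · cos φ₂ · sin²(Δλ/2) = 0.587529.
c = 2·atan2(√a, √(1−a)) = 1.74676 rad → d = 6371·c ≈ 11128.61 km ≈ 6008.97 nmi.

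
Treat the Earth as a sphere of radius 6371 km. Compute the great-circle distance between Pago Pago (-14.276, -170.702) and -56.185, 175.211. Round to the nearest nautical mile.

2599 nmi

Δλ = 175.211 − -170.702 = 345.913°; wrapped into (−180°, 180°]: -14.087°.
Δφ = -56.185 − -14.276 = -41.909°.
a = sin²(Δφ/2) + cos φ₁ · cos φ₂ · sin²(Δλ/2) = 0.136006.
c = 2·atan2(√a, √(1−a)) = 0.75541 rad → d = 6371·c ≈ 4812.74 km ≈ 2598.67 nmi.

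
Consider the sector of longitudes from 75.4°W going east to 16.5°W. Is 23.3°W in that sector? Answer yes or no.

Band width going east from -75.4° to -16.5°: ((-16.5 − -75.4) mod 360) = 58.9°.
Offset of -23.3° east of the west edge: ((-23.3 − -75.4) mod 360) = 52.1°.
52.1° ≤ 58.9° ⇒ inside.

Yes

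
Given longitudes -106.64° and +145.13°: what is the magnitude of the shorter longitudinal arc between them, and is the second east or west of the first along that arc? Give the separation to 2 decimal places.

108.23° west

Raw difference: 145.13 − -106.64 = 251.77°.
Normalise into (−180°, 180°]: 251.77° − 360° = -108.23°.
Negative ⇒ the second point lies to the west; separation 108.23°.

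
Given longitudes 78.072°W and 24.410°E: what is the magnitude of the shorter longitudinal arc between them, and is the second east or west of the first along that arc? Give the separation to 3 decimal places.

102.482° east

Raw difference: 24.410 − -78.072 = 102.482°.
Normalise into (−180°, 180°]: 102.482° stays 102.482°.
Positive ⇒ the second point lies to the east; separation 102.482°.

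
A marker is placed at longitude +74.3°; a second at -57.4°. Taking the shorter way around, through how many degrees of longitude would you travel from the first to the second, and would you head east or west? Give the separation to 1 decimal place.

Raw difference: -57.4 − 74.3 = -131.7°.
Normalise into (−180°, 180°]: -131.7° stays -131.7°.
Negative ⇒ the second point lies to the west; separation 131.7°.

131.7° west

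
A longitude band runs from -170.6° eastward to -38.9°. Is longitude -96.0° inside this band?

Yes

Band width going east from -170.6° to -38.9°: ((-38.9 − -170.6) mod 360) = 131.7°.
Offset of -96.0° east of the west edge: ((-96.0 − -170.6) mod 360) = 74.6°.
74.6° ≤ 131.7° ⇒ inside.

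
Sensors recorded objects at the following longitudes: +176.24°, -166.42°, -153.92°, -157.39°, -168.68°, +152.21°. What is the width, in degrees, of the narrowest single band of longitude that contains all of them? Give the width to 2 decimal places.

Sort the longitudes: -168.68°, -166.42°, -157.39°, -153.92°, +152.21°, +176.24°.
Eastward gaps between consecutive values (wrapping around): 2.26°, 9.03°, 3.47°, 306.13°, 24.03°, 15.08°.
Largest gap = 306.13° ⇒ minimal covering band is its complement: 360° − 306.13° = 53.87°.
Band runs from +152.21° eastward to -153.92°, crossing the antimeridian.

53.87°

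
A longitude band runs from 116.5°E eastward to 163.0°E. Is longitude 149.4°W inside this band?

No

Band width going east from +116.5° to +163.0°: ((163.0 − 116.5) mod 360) = 46.5°.
Offset of -149.4° east of the west edge: ((-149.4 − 116.5) mod 360) = 94.1°.
94.1° > 46.5° ⇒ outside.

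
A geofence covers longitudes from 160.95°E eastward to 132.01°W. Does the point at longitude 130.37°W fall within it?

Band width going east from +160.95° to -132.01°: ((-132.01 − 160.95) mod 360) = 67.04°.
Offset of -130.37° east of the west edge: ((-130.37 − 160.95) mod 360) = 68.68°.
68.68° > 67.04° ⇒ outside.

No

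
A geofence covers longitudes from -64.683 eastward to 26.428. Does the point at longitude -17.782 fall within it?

Band width going east from -64.683° to +26.428°: ((26.428 − -64.683) mod 360) = 91.111°.
Offset of -17.782° east of the west edge: ((-17.782 − -64.683) mod 360) = 46.901°.
46.901° ≤ 91.111° ⇒ inside.

Yes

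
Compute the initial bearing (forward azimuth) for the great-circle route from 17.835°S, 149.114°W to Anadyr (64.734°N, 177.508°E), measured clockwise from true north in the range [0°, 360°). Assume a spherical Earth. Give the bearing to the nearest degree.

346°

Δλ = 177.508 − -149.114 = 326.622°; wrapped into (−180°, 180°]: -33.378°.
θ = atan2( sin Δλ · cos φ₂ , cos φ₁ · sin φ₂ − sin φ₁ · cos φ₂ · cos Δλ )
  = atan2(-0.23482, 0.97004) = -13.608° → normalised to [0°, 360°): 346.392°.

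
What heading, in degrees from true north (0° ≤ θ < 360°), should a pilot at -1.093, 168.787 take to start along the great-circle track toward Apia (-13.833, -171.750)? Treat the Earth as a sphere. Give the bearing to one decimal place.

124.4°

Δλ = -171.750 − 168.787 = -340.537°; wrapped into (−180°, 180°]: 19.463°.
θ = atan2( sin Δλ · cos φ₂ , cos φ₁ · sin φ₂ − sin φ₁ · cos φ₂ · cos Δλ )
  = atan2(0.32353, -0.22159) = 124.407° → normalised to [0°, 360°): 124.407°.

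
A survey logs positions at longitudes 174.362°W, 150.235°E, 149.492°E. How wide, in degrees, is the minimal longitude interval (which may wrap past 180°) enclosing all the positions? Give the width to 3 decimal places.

Sort the longitudes: -174.362°, +149.492°, +150.235°.
Eastward gaps between consecutive values (wrapping around): 323.854°, 0.743°, 35.403°.
Largest gap = 323.854° ⇒ minimal covering band is its complement: 360° − 323.854° = 36.146°.
Band runs from +149.492° eastward to -174.362°, crossing the antimeridian.

36.146°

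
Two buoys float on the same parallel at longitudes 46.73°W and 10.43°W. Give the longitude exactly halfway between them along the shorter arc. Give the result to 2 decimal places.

Signed shortest Δλ from -46.73° to -10.43° is +36.30°.
Midpoint longitude = -46.73° + (+36.30°)/2 = -46.73° + 18.15° = -28.58°.

28.58°W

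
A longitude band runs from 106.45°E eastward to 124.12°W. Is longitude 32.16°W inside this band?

No

Band width going east from +106.45° to -124.12°: ((-124.12 − 106.45) mod 360) = 129.43°.
Offset of -32.16° east of the west edge: ((-32.16 − 106.45) mod 360) = 221.39°.
221.39° > 129.43° ⇒ outside.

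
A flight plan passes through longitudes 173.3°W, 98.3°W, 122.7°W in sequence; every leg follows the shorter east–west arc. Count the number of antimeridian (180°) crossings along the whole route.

0

Leg 1: -173.3° → -98.3°, shortest Δλ = 75.0° (east) — does not cross 180°.
Leg 2: -98.3° → -122.7°, shortest Δλ = -24.4° (west) — does not cross 180°.
Total crossings: 0.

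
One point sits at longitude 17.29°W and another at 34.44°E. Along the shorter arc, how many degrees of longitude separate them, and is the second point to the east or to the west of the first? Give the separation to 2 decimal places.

51.73° east

Raw difference: 34.44 − -17.29 = 51.73°.
Normalise into (−180°, 180°]: 51.73° stays 51.73°.
Positive ⇒ the second point lies to the east; separation 51.73°.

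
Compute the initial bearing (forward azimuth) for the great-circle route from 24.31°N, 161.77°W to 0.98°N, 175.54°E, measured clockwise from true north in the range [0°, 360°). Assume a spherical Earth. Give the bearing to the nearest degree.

Δλ = 175.54 − -161.77 = 337.31°; wrapped into (−180°, 180°]: -22.69°.
θ = atan2( sin Δλ · cos φ₂ , cos φ₁ · sin φ₂ − sin φ₁ · cos φ₂ · cos Δλ )
  = atan2(-0.38569, -0.36417) = -133.356° → normalised to [0°, 360°): 226.644°.

227°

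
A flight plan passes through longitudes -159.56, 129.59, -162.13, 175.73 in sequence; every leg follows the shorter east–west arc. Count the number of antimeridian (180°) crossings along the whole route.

Leg 1: -159.56° → +129.59°, shortest Δλ = -70.85° (west) — crosses 180°.
Leg 2: +129.59° → -162.13°, shortest Δλ = 68.28° (east) — crosses 180°.
Leg 3: -162.13° → +175.73°, shortest Δλ = -22.14° (west) — crosses 180°.
Total crossings: 3.

3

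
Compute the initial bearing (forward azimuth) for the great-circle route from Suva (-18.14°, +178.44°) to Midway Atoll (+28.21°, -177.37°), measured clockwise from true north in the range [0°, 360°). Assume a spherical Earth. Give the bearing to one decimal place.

Δλ = -177.37 − 178.44 = -355.81°; wrapped into (−180°, 180°]: 4.19°.
θ = atan2( sin Δλ · cos φ₂ , cos φ₁ · sin φ₂ − sin φ₁ · cos φ₂ · cos Δλ )
  = atan2(0.06439, 0.72284) = 5.090° → normalised to [0°, 360°): 5.090°.

5.1°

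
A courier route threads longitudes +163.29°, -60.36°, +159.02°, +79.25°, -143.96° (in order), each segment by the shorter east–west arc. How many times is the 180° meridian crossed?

3

Leg 1: +163.29° → -60.36°, shortest Δλ = 136.35° (east) — crosses 180°.
Leg 2: -60.36° → +159.02°, shortest Δλ = -140.62° (west) — crosses 180°.
Leg 3: +159.02° → +79.25°, shortest Δλ = -79.77° (west) — does not cross 180°.
Leg 4: +79.25° → -143.96°, shortest Δλ = 136.79° (east) — crosses 180°.
Total crossings: 3.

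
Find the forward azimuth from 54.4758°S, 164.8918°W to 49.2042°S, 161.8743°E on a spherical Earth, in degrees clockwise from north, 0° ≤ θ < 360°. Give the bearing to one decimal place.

Δλ = 161.8743 − -164.8918 = 326.7661°; wrapped into (−180°, 180°]: -33.2339°.
θ = atan2( sin Δλ · cos φ₂ , cos φ₁ · sin φ₂ − sin φ₁ · cos φ₂ · cos Δλ )
  = atan2(-0.35808, 0.00490) = -89.215° → normalised to [0°, 360°): 270.785°.

270.8°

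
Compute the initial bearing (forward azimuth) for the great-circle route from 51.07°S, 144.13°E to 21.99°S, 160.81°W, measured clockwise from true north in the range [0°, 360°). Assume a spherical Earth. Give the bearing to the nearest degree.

Δλ = -160.81 − 144.13 = -304.94°; wrapped into (−180°, 180°]: 55.06°.
θ = atan2( sin Δλ · cos φ₂ , cos φ₁ · sin φ₂ − sin φ₁ · cos φ₂ · cos Δλ )
  = atan2(0.76011, 0.17782) = 76.833° → normalised to [0°, 360°): 76.833°.

77°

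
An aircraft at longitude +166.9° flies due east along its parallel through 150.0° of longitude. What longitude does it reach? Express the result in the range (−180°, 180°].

-43.1°

Start at +166.9°; shift +150.0° → +316.9°.
+316.9° lies outside (−180°, 180°]; subtract 360° → -43.1°.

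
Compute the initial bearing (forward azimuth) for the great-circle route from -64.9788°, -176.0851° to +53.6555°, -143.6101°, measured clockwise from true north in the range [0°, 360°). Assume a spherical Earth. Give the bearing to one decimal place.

21.8°

Δλ = -143.6101 − -176.0851 = 32.4750°.
θ = atan2( sin Δλ · cos φ₂ , cos φ₁ · sin φ₂ − sin φ₁ · cos φ₂ · cos Δλ )
  = atan2(0.31821, 0.79372) = 21.846° → normalised to [0°, 360°): 21.846°.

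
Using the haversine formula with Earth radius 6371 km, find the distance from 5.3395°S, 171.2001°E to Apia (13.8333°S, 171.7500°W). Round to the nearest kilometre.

2093 km

Δλ = -171.7500 − 171.2001 = -342.9501°; wrapped into (−180°, 180°]: 17.0499°.
Δφ = -13.8333 − -5.3395 = -8.4938°.
a = sin²(Δφ/2) + cos φ₁ · cos φ₂ · sin²(Δλ/2) = 0.026729.
c = 2·atan2(√a, √(1−a)) = 0.32846 rad → d = 6371·c ≈ 2092.59 km.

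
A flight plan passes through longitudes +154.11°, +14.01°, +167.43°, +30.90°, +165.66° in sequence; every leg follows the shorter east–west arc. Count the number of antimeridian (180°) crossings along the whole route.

0

Leg 1: +154.11° → +14.01°, shortest Δλ = -140.1° (west) — does not cross 180°.
Leg 2: +14.01° → +167.43°, shortest Δλ = 153.42° (east) — does not cross 180°.
Leg 3: +167.43° → +30.90°, shortest Δλ = -136.53° (west) — does not cross 180°.
Leg 4: +30.90° → +165.66°, shortest Δλ = 134.76° (east) — does not cross 180°.
Total crossings: 0.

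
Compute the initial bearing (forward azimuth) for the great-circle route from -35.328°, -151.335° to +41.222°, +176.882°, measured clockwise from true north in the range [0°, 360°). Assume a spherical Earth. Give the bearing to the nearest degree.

336°

Δλ = 176.882 − -151.335 = 328.217°; wrapped into (−180°, 180°]: -31.783°.
θ = atan2( sin Δλ · cos φ₂ , cos φ₁ · sin φ₂ − sin φ₁ · cos φ₂ · cos Δλ )
  = atan2(-0.39617, 0.90735) = -23.587° → normalised to [0°, 360°): 336.413°.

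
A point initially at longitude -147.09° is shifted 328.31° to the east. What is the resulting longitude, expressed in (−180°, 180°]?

Start at -147.09°; shift +328.31° → +181.22°.
+181.22° lies outside (−180°, 180°]; subtract 360° → -178.78°.

-178.78°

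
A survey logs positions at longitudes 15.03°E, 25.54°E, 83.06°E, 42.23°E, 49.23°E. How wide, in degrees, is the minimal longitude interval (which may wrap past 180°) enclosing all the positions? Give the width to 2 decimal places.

Sort the longitudes: +15.03°, +25.54°, +42.23°, +49.23°, +83.06°.
Eastward gaps between consecutive values (wrapping around): 10.51°, 16.69°, 7.00°, 33.83°, 291.97°.
Largest gap = 291.97° ⇒ minimal covering band is its complement: 360° − 291.97° = 68.03°.
Band runs from +15.03° eastward to +83.06°.

68.03°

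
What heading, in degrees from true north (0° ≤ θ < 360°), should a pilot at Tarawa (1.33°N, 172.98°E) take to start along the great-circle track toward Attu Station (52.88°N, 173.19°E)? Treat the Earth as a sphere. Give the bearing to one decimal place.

0.2°

Δλ = 173.19 − 172.98 = 0.21°.
θ = atan2( sin Δλ · cos φ₂ , cos φ₁ · sin φ₂ − sin φ₁ · cos φ₂ · cos Δλ )
  = atan2(0.00221, 0.78315) = 0.162° → normalised to [0°, 360°): 0.162°.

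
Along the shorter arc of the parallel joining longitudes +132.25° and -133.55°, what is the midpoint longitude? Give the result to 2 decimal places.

+179.35°

Signed shortest Δλ from +132.25° to -133.55° is +94.20°.
Midpoint longitude = +132.25° + (+94.20°)/2 = +132.25° + 47.10° = +179.35°.
(The naïve average (+132.25 + -133.55)/2 = -0.65° is on the wrong side of the globe.)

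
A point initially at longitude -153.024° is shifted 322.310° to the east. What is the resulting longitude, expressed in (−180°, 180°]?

Start at -153.024°; shift +322.310° → +169.286°.
+169.286° already lies in (−180°, 180°].

+169.286°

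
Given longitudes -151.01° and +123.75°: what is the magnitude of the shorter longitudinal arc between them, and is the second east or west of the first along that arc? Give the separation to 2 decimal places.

Raw difference: 123.75 − -151.01 = 274.76°.
Normalise into (−180°, 180°]: 274.76° − 360° = -85.24°.
Negative ⇒ the second point lies to the west; separation 85.24°.

85.24° west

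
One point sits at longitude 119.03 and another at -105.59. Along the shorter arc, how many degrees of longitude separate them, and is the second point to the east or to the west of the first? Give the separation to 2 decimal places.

Raw difference: -105.59 − 119.03 = -224.62°.
Normalise into (−180°, 180°]: -224.62° + 360° = 135.38°.
Positive ⇒ the second point lies to the east; separation 135.38°.

135.38° east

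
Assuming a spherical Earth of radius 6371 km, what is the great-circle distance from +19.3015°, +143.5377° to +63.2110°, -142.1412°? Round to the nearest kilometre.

7316 km

Δλ = -142.1412 − 143.5377 = -285.6789°; wrapped into (−180°, 180°]: 74.3211°.
Δφ = 63.2110 − 19.3015 = 43.9095°.
a = sin²(Δφ/2) + cos φ₁ · cos φ₂ · sin²(Δλ/2) = 0.294991.
c = 2·atan2(√a, √(1−a)) = 1.14832 rad → d = 6371·c ≈ 7315.96 km.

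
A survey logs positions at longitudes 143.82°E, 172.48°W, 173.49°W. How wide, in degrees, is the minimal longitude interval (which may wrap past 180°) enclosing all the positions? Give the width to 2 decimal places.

43.70°

Sort the longitudes: -173.49°, -172.48°, +143.82°.
Eastward gaps between consecutive values (wrapping around): 1.01°, 316.30°, 42.69°.
Largest gap = 316.30° ⇒ minimal covering band is its complement: 360° − 316.30° = 43.70°.
Band runs from +143.82° eastward to -172.48°, crossing the antimeridian.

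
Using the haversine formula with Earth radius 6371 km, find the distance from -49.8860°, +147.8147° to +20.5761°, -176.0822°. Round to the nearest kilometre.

8604 km

Δλ = -176.0822 − 147.8147 = -323.8969°; wrapped into (−180°, 180°]: 36.1031°.
Δφ = 20.5761 − -49.8860 = 70.4621°.
a = sin²(Δφ/2) + cos φ₁ · cos φ₂ · sin²(Δλ/2) = 0.390705.
c = 2·atan2(√a, √(1−a)) = 1.35043 rad → d = 6371·c ≈ 8603.58 km.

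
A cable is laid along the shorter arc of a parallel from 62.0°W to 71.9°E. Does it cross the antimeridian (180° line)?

Signed shortest Δλ = ((71.9 − -62.0 + 180) mod 360) − 180 = 133.9°.
Going east by 133.9° from -62.0° reaches +71.9° without touching 180°.

No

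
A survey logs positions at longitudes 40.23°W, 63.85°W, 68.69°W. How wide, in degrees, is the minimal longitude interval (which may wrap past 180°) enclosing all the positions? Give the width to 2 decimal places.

28.46°

Sort the longitudes: -68.69°, -63.85°, -40.23°.
Eastward gaps between consecutive values (wrapping around): 4.84°, 23.62°, 331.54°.
Largest gap = 331.54° ⇒ minimal covering band is its complement: 360° − 331.54° = 28.46°.
Band runs from -68.69° eastward to -40.23°.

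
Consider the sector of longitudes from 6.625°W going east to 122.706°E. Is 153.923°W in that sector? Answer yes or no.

Band width going east from -6.625° to +122.706°: ((122.706 − -6.625) mod 360) = 129.331°.
Offset of -153.923° east of the west edge: ((-153.923 − -6.625) mod 360) = 212.702°.
212.702° > 129.331° ⇒ outside.

No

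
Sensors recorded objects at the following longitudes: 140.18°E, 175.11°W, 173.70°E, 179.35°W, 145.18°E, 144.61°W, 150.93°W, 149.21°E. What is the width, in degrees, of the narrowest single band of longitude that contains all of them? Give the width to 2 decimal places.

75.21°

Sort the longitudes: -179.35°, -175.11°, -150.93°, -144.61°, +140.18°, +145.18°, +149.21°, +173.70°.
Eastward gaps between consecutive values (wrapping around): 4.24°, 24.18°, 6.32°, 284.79°, 5.00°, 4.03°, 24.49°, 6.95°.
Largest gap = 284.79° ⇒ minimal covering band is its complement: 360° − 284.79° = 75.21°.
Band runs from +140.18° eastward to -144.61°, crossing the antimeridian.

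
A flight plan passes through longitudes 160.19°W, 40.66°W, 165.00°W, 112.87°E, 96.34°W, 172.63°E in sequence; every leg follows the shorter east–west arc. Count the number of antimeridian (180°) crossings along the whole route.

Leg 1: -160.19° → -40.66°, shortest Δλ = 119.53° (east) — does not cross 180°.
Leg 2: -40.66° → -165.00°, shortest Δλ = -124.34° (west) — does not cross 180°.
Leg 3: -165.00° → +112.87°, shortest Δλ = -82.13° (west) — crosses 180°.
Leg 4: +112.87° → -96.34°, shortest Δλ = 150.79° (east) — crosses 180°.
Leg 5: -96.34° → +172.63°, shortest Δλ = -91.03° (west) — crosses 180°.
Total crossings: 3.

3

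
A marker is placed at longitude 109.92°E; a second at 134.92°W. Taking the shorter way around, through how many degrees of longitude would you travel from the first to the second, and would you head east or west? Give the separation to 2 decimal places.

115.16° east

Raw difference: -134.92 − 109.92 = -244.84°.
Normalise into (−180°, 180°]: -244.84° + 360° = 115.16°.
Positive ⇒ the second point lies to the east; separation 115.16°.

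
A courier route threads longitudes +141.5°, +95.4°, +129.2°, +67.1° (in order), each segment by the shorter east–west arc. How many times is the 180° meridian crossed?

0

Leg 1: +141.5° → +95.4°, shortest Δλ = -46.1° (west) — does not cross 180°.
Leg 2: +95.4° → +129.2°, shortest Δλ = 33.8° (east) — does not cross 180°.
Leg 3: +129.2° → +67.1°, shortest Δλ = -62.1° (west) — does not cross 180°.
Total crossings: 0.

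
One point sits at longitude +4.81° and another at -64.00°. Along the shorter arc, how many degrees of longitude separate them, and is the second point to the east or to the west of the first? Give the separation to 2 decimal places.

68.81° west

Raw difference: -64.00 − 4.81 = -68.81°.
Normalise into (−180°, 180°]: -68.81° stays -68.81°.
Negative ⇒ the second point lies to the west; separation 68.81°.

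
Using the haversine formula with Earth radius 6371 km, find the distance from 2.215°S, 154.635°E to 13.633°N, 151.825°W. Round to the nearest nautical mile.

Δλ = -151.825 − 154.635 = -306.460°; wrapped into (−180°, 180°]: 53.540°.
Δφ = 13.633 − -2.215 = 15.848°.
a = sin²(Δφ/2) + cos φ₁ · cos φ₂ · sin²(Δλ/2) = 0.216011.
c = 2·atan2(√a, √(1−a)) = 0.96675 rad → d = 6371·c ≈ 6159.17 km ≈ 3325.68 nmi.

3326 nmi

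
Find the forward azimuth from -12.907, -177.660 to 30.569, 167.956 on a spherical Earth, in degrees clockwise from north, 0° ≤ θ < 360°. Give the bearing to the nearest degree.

343°

Δλ = 167.956 − -177.660 = 345.616°; wrapped into (−180°, 180°]: -14.384°.
θ = atan2( sin Δλ · cos φ₂ , cos φ₁ · sin φ₂ − sin φ₁ · cos φ₂ · cos Δλ )
  = atan2(-0.21389, 0.68202) = -17.412° → normalised to [0°, 360°): 342.588°.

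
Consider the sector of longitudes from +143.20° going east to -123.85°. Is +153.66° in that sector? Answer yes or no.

Band width going east from +143.20° to -123.85°: ((-123.85 − 143.20) mod 360) = 92.95°.
Offset of +153.66° east of the west edge: ((153.66 − 143.20) mod 360) = 10.46°.
10.46° ≤ 92.95° ⇒ inside.

Yes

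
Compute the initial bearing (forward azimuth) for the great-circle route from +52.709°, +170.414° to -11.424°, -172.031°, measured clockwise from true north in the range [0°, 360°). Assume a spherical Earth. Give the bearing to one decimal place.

161.1°

Δλ = -172.031 − 170.414 = -342.445°; wrapped into (−180°, 180°]: 17.555°.
θ = atan2( sin Δλ · cos φ₂ , cos φ₁ · sin φ₂ − sin φ₁ · cos φ₂ · cos Δλ )
  = atan2(0.29565, -0.86349) = 161.100° → normalised to [0°, 360°): 161.100°.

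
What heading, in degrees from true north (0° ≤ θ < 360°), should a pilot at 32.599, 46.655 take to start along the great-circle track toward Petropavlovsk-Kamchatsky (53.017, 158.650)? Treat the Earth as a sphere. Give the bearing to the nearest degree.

Δλ = 158.650 − 46.655 = 111.995°.
θ = atan2( sin Δλ · cos φ₂ , cos φ₁ · sin φ₂ − sin φ₁ · cos φ₂ · cos Δλ )
  = atan2(0.55779, 0.79436) = 35.076° → normalised to [0°, 360°): 35.076°.

35°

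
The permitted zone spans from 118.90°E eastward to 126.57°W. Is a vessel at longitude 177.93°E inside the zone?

Yes

Band width going east from +118.90° to -126.57°: ((-126.57 − 118.90) mod 360) = 114.53°.
Offset of +177.93° east of the west edge: ((177.93 − 118.90) mod 360) = 59.03°.
59.03° ≤ 114.53° ⇒ inside.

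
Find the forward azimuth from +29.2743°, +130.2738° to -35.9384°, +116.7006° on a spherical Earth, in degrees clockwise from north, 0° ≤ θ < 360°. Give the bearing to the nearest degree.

192°

Δλ = 116.7006 − 130.2738 = -13.5732°.
θ = atan2( sin Δλ · cos φ₂ , cos φ₁ · sin φ₂ − sin φ₁ · cos φ₂ · cos Δλ )
  = atan2(-0.19001, -0.89681) = -168.037° → normalised to [0°, 360°): 191.963°.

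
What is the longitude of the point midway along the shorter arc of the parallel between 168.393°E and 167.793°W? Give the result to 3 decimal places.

Signed shortest Δλ from +168.393° to -167.793° is +23.814°.
Midpoint longitude = +168.393° + (+23.814°)/2 = +168.393° + 11.907° = +180.300°.
Normalise into (−180°, 180°]: -179.700°.
(The naïve average (+168.393 + -167.793)/2 = 0.3° is on the wrong side of the globe.)

179.700°W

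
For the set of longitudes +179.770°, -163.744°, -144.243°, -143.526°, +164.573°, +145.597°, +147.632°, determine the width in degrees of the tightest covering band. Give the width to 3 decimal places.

Sort the longitudes: -163.744°, -144.243°, -143.526°, +145.597°, +147.632°, +164.573°, +179.770°.
Eastward gaps between consecutive values (wrapping around): 19.501°, 0.717°, 289.123°, 2.035°, 16.941°, 15.197°, 16.486°.
Largest gap = 289.123° ⇒ minimal covering band is its complement: 360° − 289.123° = 70.877°.
Band runs from +145.597° eastward to -143.526°, crossing the antimeridian.

70.877°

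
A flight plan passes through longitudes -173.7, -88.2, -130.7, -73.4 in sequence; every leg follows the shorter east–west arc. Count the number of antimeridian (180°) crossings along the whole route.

0

Leg 1: -173.7° → -88.2°, shortest Δλ = 85.5° (east) — does not cross 180°.
Leg 2: -88.2° → -130.7°, shortest Δλ = -42.5° (west) — does not cross 180°.
Leg 3: -130.7° → -73.4°, shortest Δλ = 57.3° (east) — does not cross 180°.
Total crossings: 0.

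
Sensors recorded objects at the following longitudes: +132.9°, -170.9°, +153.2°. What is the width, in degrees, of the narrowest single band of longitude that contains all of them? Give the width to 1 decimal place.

Sort the longitudes: -170.9°, +132.9°, +153.2°.
Eastward gaps between consecutive values (wrapping around): 303.8°, 20.3°, 35.9°.
Largest gap = 303.8° ⇒ minimal covering band is its complement: 360° − 303.8° = 56.2°.
Band runs from +132.9° eastward to -170.9°, crossing the antimeridian.

56.2°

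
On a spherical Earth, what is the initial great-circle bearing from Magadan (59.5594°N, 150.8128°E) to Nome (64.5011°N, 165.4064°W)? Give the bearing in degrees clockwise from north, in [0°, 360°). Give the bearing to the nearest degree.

58°

Δλ = -165.4064 − 150.8128 = -316.2192°; wrapped into (−180°, 180°]: 43.7808°.
θ = atan2( sin Δλ · cos φ₂ , cos φ₁ · sin φ₂ − sin φ₁ · cos φ₂ · cos Δλ )
  = atan2(0.29786, 0.18933) = 57.559° → normalised to [0°, 360°): 57.559°.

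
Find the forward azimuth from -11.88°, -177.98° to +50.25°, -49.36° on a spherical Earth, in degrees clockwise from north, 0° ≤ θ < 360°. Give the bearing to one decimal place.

36.7°

Δλ = -49.36 − -177.98 = 128.62°.
θ = atan2( sin Δλ · cos φ₂ , cos φ₁ · sin φ₂ − sin φ₁ · cos φ₂ · cos Δλ )
  = atan2(0.49960, 0.67021) = 36.702° → normalised to [0°, 360°): 36.702°.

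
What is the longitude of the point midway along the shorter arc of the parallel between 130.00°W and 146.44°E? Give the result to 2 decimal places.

Signed shortest Δλ from -130.00° to +146.44° is -83.56°.
Midpoint longitude = -130.00° + (-83.56°)/2 = -130.00° − 41.78° = -171.78°.
(The naïve average (-130.00 + +146.44)/2 = 8.22° is on the wrong side of the globe.)

171.78°W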